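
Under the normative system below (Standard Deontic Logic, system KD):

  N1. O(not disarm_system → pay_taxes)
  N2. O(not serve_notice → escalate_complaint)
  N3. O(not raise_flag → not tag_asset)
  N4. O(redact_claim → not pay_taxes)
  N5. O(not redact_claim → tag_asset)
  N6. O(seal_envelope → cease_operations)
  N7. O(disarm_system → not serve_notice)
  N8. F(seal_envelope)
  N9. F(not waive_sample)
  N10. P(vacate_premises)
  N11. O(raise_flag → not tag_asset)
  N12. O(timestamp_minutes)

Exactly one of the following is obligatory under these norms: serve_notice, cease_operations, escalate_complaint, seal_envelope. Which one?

Premises 3 and 11 cover both cases: O(not raise_flag → not tag_asset) and O(raise_flag → not tag_asset). Since not raise_flag ∨ raise_flag is a tautology, O(not tag_asset) follows.
The contrapositive of premise 5 (O(not redact_claim → tag_asset)) is O(not tag_asset → redact_claim), and O(not tag_asset) is already established, so O(redact_claim).
Premise 4 is O(redact_claim → not pay_taxes); since O(redact_claim), deontic closure gives O(not pay_taxes).
Premise 1 is O(not disarm_system → pay_taxes); contrapositively O(not pay_taxes → disarm_system). Since O(not pay_taxes) holds, K gives O(disarm_system).
Premise 7 is O(disarm_system → not serve_notice); since O(disarm_system), deontic closure gives O(not serve_notice).
Applying K to premise 2 (O(not serve_notice → escalate_complaint)) and O(not serve_notice) yields O(escalate_complaint).
So O(escalate_complaint) holds — escalate_complaint is obligatory. None of the other listed options is made obligatory by any chain of premises.

escalate_complaint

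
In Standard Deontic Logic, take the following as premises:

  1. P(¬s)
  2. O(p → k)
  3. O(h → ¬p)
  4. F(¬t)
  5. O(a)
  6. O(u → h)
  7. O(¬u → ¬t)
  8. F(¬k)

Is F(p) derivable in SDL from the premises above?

Yes

F(¬t) at premise 4 means O(t).
Premise 7, O(¬u → ¬t), contraposes to O(t → u); with O(t) we get O(u).
With premise 6, O(u → h), the K-axiom yields O(h).
With premise 3, O(h → ¬p), the K-axiom yields O(¬p).
Premises 1, 2, 5, 8 do not contribute to this derivation.
So O(¬p) holds, i.e. F(p). The claim follows.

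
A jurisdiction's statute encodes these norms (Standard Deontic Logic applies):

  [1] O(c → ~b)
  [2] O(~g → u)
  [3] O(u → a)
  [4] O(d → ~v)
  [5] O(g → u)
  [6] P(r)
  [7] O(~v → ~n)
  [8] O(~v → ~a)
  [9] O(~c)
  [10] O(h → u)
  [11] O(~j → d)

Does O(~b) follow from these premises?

No

Premise 1 is O(c → ~b), but O(c) is not derivable from the premises, so it does not yield O(~b).
No other premise forces O(~b). An ideal world satisfying every premise can still have ~b false, so O(~b) is not derivable.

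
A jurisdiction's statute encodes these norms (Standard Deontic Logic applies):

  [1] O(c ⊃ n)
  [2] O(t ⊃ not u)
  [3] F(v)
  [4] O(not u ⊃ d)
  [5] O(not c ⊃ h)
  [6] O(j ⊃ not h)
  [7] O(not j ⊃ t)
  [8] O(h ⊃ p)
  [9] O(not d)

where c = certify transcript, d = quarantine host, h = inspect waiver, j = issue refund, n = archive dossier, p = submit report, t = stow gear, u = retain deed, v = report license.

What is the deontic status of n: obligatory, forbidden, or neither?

From premise 9 we have O(not d).
Premise 4 is O(not u ⊃ d); contrapositively O(not d ⊃ u). Since O(not d) holds, K gives O(u).
The contrapositive of premise 2 (O(t ⊃ not u)) is O(u ⊃ not t), and O(u) is already established, so O(not t).
The contrapositive of premise 7 (O(not j ⊃ t)) is O(not t ⊃ j), and O(not t) is already established, so O(j).
Applying K to premise 6 (O(j ⊃ not h)) and O(j) yields O(not h).
Premise 5 is O(not c ⊃ h); contrapositively O(not h ⊃ c). Since O(not h) holds, K gives O(c).
With premise 1, O(c ⊃ n), the K-axiom yields O(n).
Premises 3, 8 do not contribute to this derivation.
Hence n is obligatory.

Obligatory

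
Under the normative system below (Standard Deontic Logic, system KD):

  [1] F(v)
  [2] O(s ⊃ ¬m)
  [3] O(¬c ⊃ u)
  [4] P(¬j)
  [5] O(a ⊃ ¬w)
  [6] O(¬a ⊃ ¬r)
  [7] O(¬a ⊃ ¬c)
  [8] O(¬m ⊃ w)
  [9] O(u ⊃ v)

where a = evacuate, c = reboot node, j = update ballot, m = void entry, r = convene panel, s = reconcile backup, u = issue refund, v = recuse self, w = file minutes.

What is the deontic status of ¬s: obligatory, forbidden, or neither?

Premise 1 is F(v), i.e. O(¬v).
The contrapositive of premise 9 (O(u ⊃ v)) is O(¬v ⊃ ¬u), and O(¬v) is already established, so O(¬u).
Premise 3, O(¬c ⊃ u), contraposes to O(¬u ⊃ c); with O(¬u) we get O(c).
The contrapositive of premise 7 (O(¬a ⊃ ¬c)) is O(c ⊃ a), and O(c) is already established, so O(a).
With premise 5, O(a ⊃ ¬w), the K-axiom yields O(¬w).
Premise 8 is O(¬m ⊃ w); contrapositively O(¬w ⊃ m). Since O(¬w) holds, K gives O(m).
Premise 2, O(s ⊃ ¬m), contraposes to O(m ⊃ ¬s); with O(m) we get O(¬s).
Premises 4, 6 do not contribute to this derivation.
Hence ¬s is obligatory.

Obligatory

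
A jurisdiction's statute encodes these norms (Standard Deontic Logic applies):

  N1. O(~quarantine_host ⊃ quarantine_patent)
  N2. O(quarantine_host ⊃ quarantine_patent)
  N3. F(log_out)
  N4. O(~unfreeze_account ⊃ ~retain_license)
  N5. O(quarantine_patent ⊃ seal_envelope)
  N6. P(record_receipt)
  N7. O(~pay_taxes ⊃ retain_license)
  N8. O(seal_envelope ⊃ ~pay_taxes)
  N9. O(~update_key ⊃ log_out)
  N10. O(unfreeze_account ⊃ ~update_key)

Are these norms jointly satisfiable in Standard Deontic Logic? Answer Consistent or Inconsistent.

Premises 1 and 2 are O(~quarantine_host ⊃ quarantine_patent) and O(quarantine_host ⊃ quarantine_patent); every ideal world satisfies ~quarantine_host or quarantine_host, so in either case quarantine_patent holds — hence O(quarantine_patent).
Premise 5 is O(quarantine_patent ⊃ seal_envelope); since O(quarantine_patent), deontic closure gives O(seal_envelope).
From O(seal_envelope) and premise 8, O(seal_envelope ⊃ ~pay_taxes), we obtain O(~pay_taxes).
From O(~pay_taxes) and premise 7, O(~pay_taxes ⊃ retain_license), we obtain O(retain_license).
Premise 4, O(~unfreeze_account ⊃ ~retain_license), contraposes to O(retain_license ⊃ unfreeze_account); with O(retain_license) we get O(unfreeze_account).
Applying K to premise 10 (O(unfreeze_account ⊃ ~update_key)) and O(unfreeze_account) yields O(~update_key).
From O(~update_key) and premise 9, O(~update_key ⊃ log_out), we obtain O(log_out).
Yet premise 3 is F(log_out), i.e. O(~log_out).
We now have both O(log_out) and O(~log_out) — log_out is simultaneously obligatory and forbidden, violating the D-axiom.

Inconsistent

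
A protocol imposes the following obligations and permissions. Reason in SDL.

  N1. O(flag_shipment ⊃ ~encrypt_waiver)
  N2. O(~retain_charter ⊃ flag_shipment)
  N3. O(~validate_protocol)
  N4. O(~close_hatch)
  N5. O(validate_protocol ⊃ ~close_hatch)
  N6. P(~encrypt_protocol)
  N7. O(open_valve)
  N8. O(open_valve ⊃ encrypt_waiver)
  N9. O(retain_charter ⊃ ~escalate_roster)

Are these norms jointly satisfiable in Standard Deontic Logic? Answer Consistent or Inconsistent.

Consistent

Premise 5 is O(validate_protocol ⊃ ~close_hatch); even if O(~close_hatch) held, inferring O(validate_protocol) would be affirming the consequent — invalid.
So O(validate_protocol) is not derivable, and the apparent clash with O(~validate_protocol) does not arise.
A world satisfying every obligation exists (e.g. close_hatch=false, encrypt_protocol=false, encrypt_waiver=true, escalate_roster=false, flag_shipment=false, open_valve=true, retain_charter=true, validate_protocol=false); no atom is both obligatory and forbidden, so the set is consistent.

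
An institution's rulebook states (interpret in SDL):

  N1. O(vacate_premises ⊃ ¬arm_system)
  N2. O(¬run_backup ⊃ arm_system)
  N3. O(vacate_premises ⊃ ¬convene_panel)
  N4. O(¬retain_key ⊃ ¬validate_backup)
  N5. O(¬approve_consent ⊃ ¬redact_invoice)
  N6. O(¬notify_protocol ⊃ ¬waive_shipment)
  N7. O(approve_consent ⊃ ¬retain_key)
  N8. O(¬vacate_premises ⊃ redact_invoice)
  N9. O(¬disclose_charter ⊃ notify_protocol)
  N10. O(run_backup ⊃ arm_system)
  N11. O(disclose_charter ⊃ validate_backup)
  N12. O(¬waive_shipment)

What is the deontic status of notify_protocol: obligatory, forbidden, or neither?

Obligatory

By case analysis on ¬run_backup: premise 2 gives O(¬run_backup ⊃ arm_system) and premise 10 gives O(run_backup ⊃ arm_system), so O(arm_system) either way.
The contrapositive of premise 1 (O(vacate_premises ⊃ ¬arm_system)) is O(arm_system ⊃ ¬vacate_premises), and O(arm_system) is already established, so O(¬vacate_premises).
From O(¬vacate_premises) and premise 8, O(¬vacate_premises ⊃ redact_invoice), we obtain O(redact_invoice).
The contrapositive of premise 5 (O(¬approve_consent ⊃ ¬redact_invoice)) is O(redact_invoice ⊃ approve_consent), and O(redact_invoice) is already established, so O(approve_consent).
Premise 7 is O(approve_consent ⊃ ¬retain_key); since O(approve_consent), deontic closure gives O(¬retain_key).
Applying K to premise 4 (O(¬retain_key ⊃ ¬validate_backup)) and O(¬retain_key) yields O(¬validate_backup).
Premise 11, O(disclose_charter ⊃ validate_backup), contraposes to O(¬validate_backup ⊃ ¬disclose_charter); with O(¬validate_backup) we get O(¬disclose_charter).
Applying K to premise 9 (O(¬disclose_charter ⊃ notify_protocol)) and O(¬disclose_charter) yields O(notify_protocol).
Premises 3, 6, 12 do not contribute to this derivation.
Hence notify_protocol is obligatory.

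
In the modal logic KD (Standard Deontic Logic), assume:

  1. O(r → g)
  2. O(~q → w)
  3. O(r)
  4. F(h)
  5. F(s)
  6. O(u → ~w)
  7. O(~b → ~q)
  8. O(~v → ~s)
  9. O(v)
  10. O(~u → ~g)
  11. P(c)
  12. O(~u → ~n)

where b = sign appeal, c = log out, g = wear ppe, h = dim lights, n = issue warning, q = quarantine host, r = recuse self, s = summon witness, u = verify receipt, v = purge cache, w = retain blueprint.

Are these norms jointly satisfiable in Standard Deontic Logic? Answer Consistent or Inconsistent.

Consistent

Premise 8 is O(~v → ~s); even if O(~s) held, inferring O(~v) would be affirming the consequent — invalid.
So O(~v) is not derivable, and the apparent clash with O(v) does not arise.
A world satisfying every obligation exists (e.g. b=true, c=false, g=true, h=false, n=false, q=true, r=true, s=false, u=true, v=true, w=false); no atom is both obligatory and forbidden, so the set is consistent.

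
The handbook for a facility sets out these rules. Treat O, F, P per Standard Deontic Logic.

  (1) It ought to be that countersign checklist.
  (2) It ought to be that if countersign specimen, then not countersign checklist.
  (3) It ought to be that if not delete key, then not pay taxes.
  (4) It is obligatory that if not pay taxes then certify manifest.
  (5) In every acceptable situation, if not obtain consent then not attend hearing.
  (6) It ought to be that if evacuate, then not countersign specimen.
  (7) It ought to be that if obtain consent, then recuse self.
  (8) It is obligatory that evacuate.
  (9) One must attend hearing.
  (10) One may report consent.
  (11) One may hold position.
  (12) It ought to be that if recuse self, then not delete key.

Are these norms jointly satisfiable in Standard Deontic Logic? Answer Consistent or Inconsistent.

Consistent

Premise 2 is O(countersign_specimen → ¬countersign_checklist), but O(countersign_specimen) is not derivable from the premises, so it does not yield O(¬countersign_checklist).
So O(¬countersign_checklist) is not derivable, and the apparent clash with O(countersign_checklist) does not arise.
A world satisfying every obligation exists (e.g. attend_hearing=true, certify_manifest=true, countersign_checklist=true, countersign_specimen=false, delete_key=false, evacuate=true, hold_position=false, obtain_consent=true, pay_taxes=false, recuse_self=true, report_consent=false); no atom is both obligatory and forbidden, so the set is consistent.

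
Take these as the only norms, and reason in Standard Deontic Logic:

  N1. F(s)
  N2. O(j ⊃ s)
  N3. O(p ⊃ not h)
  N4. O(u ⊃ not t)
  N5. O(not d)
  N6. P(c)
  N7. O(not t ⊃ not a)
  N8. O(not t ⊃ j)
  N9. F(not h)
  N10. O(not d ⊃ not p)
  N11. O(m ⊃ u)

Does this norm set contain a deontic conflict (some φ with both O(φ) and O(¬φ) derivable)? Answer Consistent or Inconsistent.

Premise 3 is O(p ⊃ not h), but O(p) is not derivable from the premises, so it does not yield O(not h).
So O(not h) is not derivable, and the apparent clash with O(h) does not arise.
A world satisfying every obligation exists (e.g. a=false, c=false, d=false, h=true, j=false, m=false, p=false, s=false, t=true, u=false); no atom is both obligatory and forbidden, so the set is consistent.

Consistent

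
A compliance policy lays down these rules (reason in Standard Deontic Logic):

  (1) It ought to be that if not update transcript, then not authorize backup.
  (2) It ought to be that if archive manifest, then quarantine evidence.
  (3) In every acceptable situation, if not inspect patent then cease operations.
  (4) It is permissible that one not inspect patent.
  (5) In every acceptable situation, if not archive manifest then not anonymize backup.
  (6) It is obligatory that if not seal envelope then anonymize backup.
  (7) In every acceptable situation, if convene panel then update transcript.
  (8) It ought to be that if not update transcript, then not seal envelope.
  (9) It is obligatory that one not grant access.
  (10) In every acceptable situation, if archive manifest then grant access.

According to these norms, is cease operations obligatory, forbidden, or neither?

Premise 3 is O(¬inspect_patent → cease_operations), but O(¬inspect_patent) is not derivable from the premises (the permission P(¬inspect_patent) asserts only ¬O(inspect_patent), not O(¬inspect_patent)), so it does not yield O(cease_operations).
No premise or chain of K-axiom applications forces O(cease_operations), and none forces O(¬cease_operations). So cease_operations is neither obligatory nor forbidden under these norms.

Neither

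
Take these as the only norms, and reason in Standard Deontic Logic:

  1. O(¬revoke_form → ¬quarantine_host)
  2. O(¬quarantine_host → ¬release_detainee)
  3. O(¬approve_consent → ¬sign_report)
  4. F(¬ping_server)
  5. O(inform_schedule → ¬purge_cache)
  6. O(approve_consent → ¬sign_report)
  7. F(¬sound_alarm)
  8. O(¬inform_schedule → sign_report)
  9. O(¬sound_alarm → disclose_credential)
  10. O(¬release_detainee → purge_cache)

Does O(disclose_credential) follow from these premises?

Premise 9 is O(¬sound_alarm → disclose_credential), but O(¬sound_alarm) is not derivable from the premises, so it does not yield O(disclose_credential).
No other premise forces O(disclose_credential). An ideal world satisfying every premise can still have disclose_credential false, so O(disclose_credential) is not derivable.

No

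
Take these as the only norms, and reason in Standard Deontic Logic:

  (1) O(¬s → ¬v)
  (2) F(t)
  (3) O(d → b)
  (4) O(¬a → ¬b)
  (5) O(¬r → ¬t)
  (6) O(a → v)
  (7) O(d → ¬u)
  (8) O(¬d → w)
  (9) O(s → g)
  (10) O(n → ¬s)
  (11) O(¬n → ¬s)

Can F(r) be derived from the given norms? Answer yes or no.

No

Premise 5 is O(¬r → ¬t); even if O(¬t) held, inferring O(¬r) would be affirming the consequent — invalid.
No other premise forces O(¬r). An ideal world satisfying every premise can still have r true, so F(r) is not derivable.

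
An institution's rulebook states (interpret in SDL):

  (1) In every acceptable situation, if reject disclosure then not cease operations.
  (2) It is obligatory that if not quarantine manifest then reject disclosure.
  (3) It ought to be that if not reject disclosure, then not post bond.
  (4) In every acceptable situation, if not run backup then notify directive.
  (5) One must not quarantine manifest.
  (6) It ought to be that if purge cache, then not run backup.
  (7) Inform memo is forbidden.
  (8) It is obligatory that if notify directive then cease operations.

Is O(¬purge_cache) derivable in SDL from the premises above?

F(quarantine_manifest) at premise 5 means O(¬quarantine_manifest).
From O(¬quarantine_manifest) and premise 2, O(¬quarantine_manifest → reject_disclosure), we obtain O(reject_disclosure).
Premise 1 is O(reject_disclosure → ¬cease_operations); since O(reject_disclosure), deontic closure gives O(¬cease_operations).
Premise 8, O(notify_directive → cease_operations), contraposes to O(¬cease_operations → ¬notify_directive); with O(¬cease_operations) we get O(¬notify_directive).
Premise 4 is O(¬run_backup → notify_directive); contrapositively O(¬notify_directive → run_backup). Since O(¬notify_directive) holds, K gives O(run_backup).
Premise 6, O(purge_cache → ¬run_backup), contraposes to O(run_backup → ¬purge_cache); with O(run_backup) we get O(¬purge_cache).
Premises 3, 7 do not contribute to this derivation.
So O(¬purge_cache) follows.

Yes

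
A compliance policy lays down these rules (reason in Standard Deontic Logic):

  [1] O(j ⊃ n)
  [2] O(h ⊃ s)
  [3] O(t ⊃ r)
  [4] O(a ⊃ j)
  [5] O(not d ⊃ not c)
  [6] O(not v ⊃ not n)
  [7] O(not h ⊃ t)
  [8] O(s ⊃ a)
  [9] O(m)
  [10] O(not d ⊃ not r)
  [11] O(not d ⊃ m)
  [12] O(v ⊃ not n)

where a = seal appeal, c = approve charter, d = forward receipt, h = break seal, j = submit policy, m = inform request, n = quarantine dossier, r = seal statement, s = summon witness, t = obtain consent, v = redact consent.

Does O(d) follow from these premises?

Premises 6 and 12 are O(not v ⊃ not n) and O(v ⊃ not n); every ideal world satisfies not v or v, so in either case not n holds — hence O(not n).
Premise 1 is O(j ⊃ n); contrapositively O(not n ⊃ not j). Since O(not n) holds, K gives O(not j).
Premise 4, O(a ⊃ j), contraposes to O(not j ⊃ not a); with O(not j) we get O(not a).
Premise 8, O(s ⊃ a), contraposes to O(not a ⊃ not s); with O(not a) we get O(not s).
Premise 2, O(h ⊃ s), contraposes to O(not s ⊃ not h); with O(not s) we get O(not h).
Applying K to premise 7 (O(not h ⊃ t)) and O(not h) yields O(t).
Premise 3 is O(t ⊃ r); since O(t), deontic closure gives O(r).
Premise 10 is O(not d ⊃ not r); contrapositively O(r ⊃ d). Since O(r) holds, K gives O(d).
Premises 5, 9, 11 do not contribute to this derivation.
So O(d) follows.

Yes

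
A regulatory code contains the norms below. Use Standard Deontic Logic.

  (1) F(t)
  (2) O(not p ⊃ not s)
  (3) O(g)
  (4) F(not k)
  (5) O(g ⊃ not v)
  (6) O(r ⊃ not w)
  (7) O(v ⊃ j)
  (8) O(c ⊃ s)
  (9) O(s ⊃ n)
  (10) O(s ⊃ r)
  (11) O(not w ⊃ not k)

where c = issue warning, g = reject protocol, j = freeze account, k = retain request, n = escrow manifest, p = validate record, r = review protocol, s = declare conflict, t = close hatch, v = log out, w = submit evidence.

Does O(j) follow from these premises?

No

Premise 7 is O(v ⊃ j), but O(v) is not derivable from the premises, so it does not yield O(j).
No other premise forces O(j). An ideal world satisfying every premise can still have j false, so O(j) is not derivable.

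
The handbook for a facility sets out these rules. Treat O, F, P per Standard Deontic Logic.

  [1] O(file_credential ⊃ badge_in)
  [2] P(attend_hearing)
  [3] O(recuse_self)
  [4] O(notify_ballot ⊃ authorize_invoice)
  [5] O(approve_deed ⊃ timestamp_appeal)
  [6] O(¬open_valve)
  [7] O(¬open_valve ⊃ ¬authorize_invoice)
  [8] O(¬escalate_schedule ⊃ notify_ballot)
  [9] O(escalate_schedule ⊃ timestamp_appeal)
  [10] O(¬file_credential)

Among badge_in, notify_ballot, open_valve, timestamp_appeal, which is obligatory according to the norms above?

Premise 6 gives O(¬open_valve).
From O(¬open_valve) and premise 7, O(¬open_valve ⊃ ¬authorize_invoice), we obtain O(¬authorize_invoice).
Premise 4 is O(notify_ballot ⊃ authorize_invoice); contrapositively O(¬authorize_invoice ⊃ ¬notify_ballot). Since O(¬authorize_invoice) holds, K gives O(¬notify_ballot).
The contrapositive of premise 8 (O(¬escalate_schedule ⊃ notify_ballot)) is O(¬notify_ballot ⊃ escalate_schedule), and O(¬notify_ballot) is already established, so O(escalate_schedule).
With premise 9, O(escalate_schedule ⊃ timestamp_appeal), the K-axiom yields O(timestamp_appeal).
So O(timestamp_appeal) holds — timestamp_appeal is obligatory. None of the other listed options is made obligatory by any chain of premises.

timestamp_appeal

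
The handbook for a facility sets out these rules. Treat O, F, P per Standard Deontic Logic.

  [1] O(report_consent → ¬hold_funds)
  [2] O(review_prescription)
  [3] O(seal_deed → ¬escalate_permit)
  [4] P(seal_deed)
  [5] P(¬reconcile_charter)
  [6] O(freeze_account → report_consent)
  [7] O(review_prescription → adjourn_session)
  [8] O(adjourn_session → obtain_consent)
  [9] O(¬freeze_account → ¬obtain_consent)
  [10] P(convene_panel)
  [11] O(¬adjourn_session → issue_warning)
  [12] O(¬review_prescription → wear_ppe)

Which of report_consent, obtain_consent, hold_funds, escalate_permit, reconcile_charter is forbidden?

From premise 2 we have O(review_prescription).
Applying K to premise 7 (O(review_prescription → adjourn_session)) and O(review_prescription) yields O(adjourn_session).
From O(adjourn_session) and premise 8, O(adjourn_session → obtain_consent), we obtain O(obtain_consent).
Premise 9 is O(¬freeze_account → ¬obtain_consent); contrapositively O(obtain_consent → freeze_account). Since O(obtain_consent) holds, K gives O(freeze_account).
Premise 6 is O(freeze_account → report_consent); since O(freeze_account), deontic closure gives O(report_consent).
Premise 1 is O(report_consent → ¬hold_funds); since O(report_consent), deontic closure gives O(¬hold_funds).
So O(¬hold_funds) holds, i.e. hold_funds is forbidden. None of the other listed options is forbidden under the premises.

hold_funds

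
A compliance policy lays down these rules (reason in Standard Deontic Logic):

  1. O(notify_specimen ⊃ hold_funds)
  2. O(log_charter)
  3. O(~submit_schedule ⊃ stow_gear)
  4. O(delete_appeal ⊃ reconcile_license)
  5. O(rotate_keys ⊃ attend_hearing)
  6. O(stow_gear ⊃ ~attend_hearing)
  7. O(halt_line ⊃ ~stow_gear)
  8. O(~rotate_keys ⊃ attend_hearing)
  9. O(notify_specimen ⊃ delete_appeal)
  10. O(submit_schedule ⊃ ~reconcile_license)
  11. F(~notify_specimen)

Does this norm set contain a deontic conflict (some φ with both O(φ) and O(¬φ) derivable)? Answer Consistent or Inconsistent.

Inconsistent

Premises 5 and 8 are O(rotate_keys ⊃ attend_hearing) and O(~rotate_keys ⊃ attend_hearing); every ideal world satisfies rotate_keys or ~rotate_keys, so in either case attend_hearing holds — hence O(attend_hearing).
Premise 6 is O(stow_gear ⊃ ~attend_hearing); contrapositively O(attend_hearing ⊃ ~stow_gear). Since O(attend_hearing) holds, K gives O(~stow_gear).
Premise 3 is O(~submit_schedule ⊃ stow_gear); contrapositively O(~stow_gear ⊃ submit_schedule). Since O(~stow_gear) holds, K gives O(submit_schedule).
From O(submit_schedule) and premise 10, O(submit_schedule ⊃ ~reconcile_license), we obtain O(~reconcile_license).
The contrapositive of premise 4 (O(delete_appeal ⊃ reconcile_license)) is O(~reconcile_license ⊃ ~delete_appeal), and O(~reconcile_license) is already established, so O(~delete_appeal).
Premise 9, O(notify_specimen ⊃ delete_appeal), contraposes to O(~delete_appeal ⊃ ~notify_specimen); with O(~delete_appeal) we get O(~notify_specimen).
Yet premise 11 is F(~notify_specimen), i.e. O(notify_specimen).
We now have both O(~notify_specimen) and O(notify_specimen) — notify_specimen is simultaneously obligatory and forbidden, violating the D-axiom.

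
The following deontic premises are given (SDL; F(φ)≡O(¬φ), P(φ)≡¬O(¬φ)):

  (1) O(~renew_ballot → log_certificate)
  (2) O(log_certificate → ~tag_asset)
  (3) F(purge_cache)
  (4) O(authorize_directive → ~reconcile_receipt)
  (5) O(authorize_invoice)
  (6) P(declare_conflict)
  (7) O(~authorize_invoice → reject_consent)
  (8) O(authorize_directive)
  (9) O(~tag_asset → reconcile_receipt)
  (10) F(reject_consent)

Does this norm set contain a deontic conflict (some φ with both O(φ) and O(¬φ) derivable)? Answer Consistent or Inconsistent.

Consistent

Premise 7 is O(~authorize_invoice → reject_consent), but O(~authorize_invoice) is not derivable from the premises, so it does not yield O(reject_consent).
So O(reject_consent) is not derivable, and the apparent clash with O(~reject_consent) does not arise.
A world satisfying every obligation exists (e.g. authorize_directive=true, authorize_invoice=true, declare_conflict=false, log_certificate=false, purge_cache=false, reconcile_receipt=false, reject_consent=false, renew_ballot=true, tag_asset=true); no atom is both obligatory and forbidden, so the set is consistent.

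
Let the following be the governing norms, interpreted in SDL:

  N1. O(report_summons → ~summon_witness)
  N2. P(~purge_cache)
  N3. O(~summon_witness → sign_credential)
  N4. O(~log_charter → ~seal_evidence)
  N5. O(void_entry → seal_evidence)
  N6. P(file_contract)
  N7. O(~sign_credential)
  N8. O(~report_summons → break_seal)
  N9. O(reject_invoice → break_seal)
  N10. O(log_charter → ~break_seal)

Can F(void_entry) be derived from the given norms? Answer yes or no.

Premise 7 gives O(~sign_credential).
The contrapositive of premise 3 (O(~summon_witness → sign_credential)) is O(~sign_credential → summon_witness), and O(~sign_credential) is already established, so O(summon_witness).
The contrapositive of premise 1 (O(report_summons → ~summon_witness)) is O(summon_witness → ~report_summons), and O(summon_witness) is already established, so O(~report_summons).
From O(~report_summons) and premise 8, O(~report_summons → break_seal), we obtain O(break_seal).
Premise 10 is O(log_charter → ~break_seal); contrapositively O(break_seal → ~log_charter). Since O(break_seal) holds, K gives O(~log_charter).
With premise 4, O(~log_charter → ~seal_evidence), the K-axiom yields O(~seal_evidence).
The contrapositive of premise 5 (O(void_entry → seal_evidence)) is O(~seal_evidence → ~void_entry), and O(~seal_evidence) is already established, so O(~void_entry).
Premises 2, 6, 9 do not contribute to this derivation.
So O(~void_entry) holds, i.e. F(void_entry). The claim follows.

Yes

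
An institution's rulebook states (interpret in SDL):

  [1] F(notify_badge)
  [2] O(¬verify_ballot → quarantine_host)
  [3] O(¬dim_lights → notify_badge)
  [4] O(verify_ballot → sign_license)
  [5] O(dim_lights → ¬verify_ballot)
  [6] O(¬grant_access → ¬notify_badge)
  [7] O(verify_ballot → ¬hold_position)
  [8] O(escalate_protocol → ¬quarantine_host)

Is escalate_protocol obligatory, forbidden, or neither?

Premise 1 is F(notify_badge), i.e. O(¬notify_badge).
Premise 3 is O(¬dim_lights → notify_badge); contrapositively O(¬notify_badge → dim_lights). Since O(¬notify_badge) holds, K gives O(dim_lights).
Applying K to premise 5 (O(dim_lights → ¬verify_ballot)) and O(dim_lights) yields O(¬verify_ballot).
Premise 2 is O(¬verify_ballot → quarantine_host); since O(¬verify_ballot), deontic closure gives O(quarantine_host).
Premise 8, O(escalate_protocol → ¬quarantine_host), contraposes to O(quarantine_host → ¬escalate_protocol); with O(quarantine_host) we get O(¬escalate_protocol).
Premises 4, 6, 7 do not contribute to this derivation.
Thus O(¬escalate_protocol), which is F(escalate_protocol): escalate_protocol is forbidden.

Forbidden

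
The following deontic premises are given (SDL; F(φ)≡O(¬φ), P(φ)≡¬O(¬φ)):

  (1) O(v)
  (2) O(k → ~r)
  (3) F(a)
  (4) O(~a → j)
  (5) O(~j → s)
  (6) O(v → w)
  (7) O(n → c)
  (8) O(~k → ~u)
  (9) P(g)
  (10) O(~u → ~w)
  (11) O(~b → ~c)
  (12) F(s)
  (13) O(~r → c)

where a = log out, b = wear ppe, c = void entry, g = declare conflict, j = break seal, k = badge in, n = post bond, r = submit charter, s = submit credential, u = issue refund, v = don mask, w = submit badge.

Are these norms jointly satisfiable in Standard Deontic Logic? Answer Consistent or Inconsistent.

Premise 5 is O(~j → s), but O(~j) is not derivable from the premises, so it does not yield O(s).
So O(s) is not derivable, and the apparent clash with O(~s) does not arise.
A world satisfying every obligation exists (e.g. a=false, b=true, c=true, g=false, j=true, k=true, n=false, r=false, s=false, u=true, v=true, w=true); no atom is both obligatory and forbidden, so the set is consistent.

Consistent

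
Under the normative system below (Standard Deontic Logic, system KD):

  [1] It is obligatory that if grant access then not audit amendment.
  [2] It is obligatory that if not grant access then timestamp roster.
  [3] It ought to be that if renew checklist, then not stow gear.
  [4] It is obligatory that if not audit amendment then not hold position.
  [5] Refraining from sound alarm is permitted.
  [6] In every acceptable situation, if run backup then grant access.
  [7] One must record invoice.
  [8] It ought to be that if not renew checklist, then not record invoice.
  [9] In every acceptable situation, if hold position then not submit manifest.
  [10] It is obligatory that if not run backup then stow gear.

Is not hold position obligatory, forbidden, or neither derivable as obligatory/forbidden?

From premise 7 we have O(record_invoice).
The contrapositive of premise 8 (O(¬renew_checklist → ¬record_invoice)) is O(record_invoice → renew_checklist), and O(record_invoice) is already established, so O(renew_checklist).
Premise 3 is O(renew_checklist → ¬stow_gear); since O(renew_checklist), deontic closure gives O(¬stow_gear).
Premise 10 is O(¬run_backup → stow_gear); contrapositively O(¬stow_gear → run_backup). Since O(¬stow_gear) holds, K gives O(run_backup).
Applying K to premise 6 (O(run_backup → grant_access)) and O(run_backup) yields O(grant_access).
With premise 1, O(grant_access → ¬audit_amendment), the K-axiom yields O(¬audit_amendment).
With premise 4, O(¬audit_amendment → ¬hold_position), the K-axiom yields O(¬hold_position).
Premises 2, 5, 9 do not contribute to this derivation.
Hence ¬hold_position is obligatory.

Obligatory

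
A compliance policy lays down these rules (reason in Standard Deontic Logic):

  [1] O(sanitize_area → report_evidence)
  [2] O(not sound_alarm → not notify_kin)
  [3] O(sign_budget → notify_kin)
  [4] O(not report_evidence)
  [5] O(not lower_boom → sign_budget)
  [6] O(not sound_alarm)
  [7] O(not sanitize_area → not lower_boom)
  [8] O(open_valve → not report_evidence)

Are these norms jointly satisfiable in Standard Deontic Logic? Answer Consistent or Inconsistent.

Inconsistent

From premise 4 we have O(not report_evidence).
The contrapositive of premise 1 (O(sanitize_area → report_evidence)) is O(not report_evidence → not sanitize_area), and O(not report_evidence) is already established, so O(not sanitize_area).
Premise 7 is O(not sanitize_area → not lower_boom); since O(not sanitize_area), deontic closure gives O(not lower_boom).
From O(not lower_boom) and premise 5, O(not lower_boom → sign_budget), we obtain O(sign_budget).
Premise 3 is O(sign_budget → notify_kin); since O(sign_budget), deontic closure gives O(notify_kin).
The contrapositive of premise 2 (O(not sound_alarm → not notify_kin)) is O(notify_kin → sound_alarm), and O(notify_kin) is already established, so O(sound_alarm).
However, premise 6 gives O(not sound_alarm).
We now have both O(sound_alarm) and O(not sound_alarm) — sound_alarm is simultaneously obligatory and forbidden, violating the D-axiom.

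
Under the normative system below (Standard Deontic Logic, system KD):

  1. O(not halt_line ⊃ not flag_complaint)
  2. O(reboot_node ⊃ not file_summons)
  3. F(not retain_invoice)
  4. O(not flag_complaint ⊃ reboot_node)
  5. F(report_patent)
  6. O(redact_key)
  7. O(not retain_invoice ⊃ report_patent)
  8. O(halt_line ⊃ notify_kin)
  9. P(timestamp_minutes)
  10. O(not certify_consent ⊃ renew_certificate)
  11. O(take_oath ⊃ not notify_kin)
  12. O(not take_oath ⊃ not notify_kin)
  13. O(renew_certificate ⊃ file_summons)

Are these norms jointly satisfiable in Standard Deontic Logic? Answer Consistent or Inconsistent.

Consistent

Premise 7 is O(not retain_invoice ⊃ report_patent), but O(not retain_invoice) is not derivable from the premises, so it does not yield O(report_patent).
So O(report_patent) is not derivable, and the apparent clash with O(not report_patent) does not arise.
A world satisfying every obligation exists (e.g. certify_consent=true, file_summons=false, flag_complaint=false, halt_line=false, notify_kin=false, reboot_node=true, redact_key=true, renew_certificate=false, report_patent=false, retain_invoice=true, take_oath=false, timestamp_minutes=false); no atom is both obligatory and forbidden, so the set is consistent.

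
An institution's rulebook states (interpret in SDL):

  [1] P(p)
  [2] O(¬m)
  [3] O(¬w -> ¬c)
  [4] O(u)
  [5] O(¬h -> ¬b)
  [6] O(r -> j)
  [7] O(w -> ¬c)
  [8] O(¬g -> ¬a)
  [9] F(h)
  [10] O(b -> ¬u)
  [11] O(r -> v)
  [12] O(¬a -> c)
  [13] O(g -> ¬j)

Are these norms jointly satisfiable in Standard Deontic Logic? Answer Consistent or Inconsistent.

Premise 10 is O(b -> ¬u), but O(b) is not derivable from the premises, so it does not yield O(¬u).
So O(¬u) is not derivable, and the apparent clash with O(u) does not arise.
A world satisfying every obligation exists (e.g. a=true, b=false, c=false, g=true, h=false, j=false, m=false, p=false, r=false, u=true, v=false, w=false); no atom is both obligatory and forbidden, so the set is consistent.

Consistent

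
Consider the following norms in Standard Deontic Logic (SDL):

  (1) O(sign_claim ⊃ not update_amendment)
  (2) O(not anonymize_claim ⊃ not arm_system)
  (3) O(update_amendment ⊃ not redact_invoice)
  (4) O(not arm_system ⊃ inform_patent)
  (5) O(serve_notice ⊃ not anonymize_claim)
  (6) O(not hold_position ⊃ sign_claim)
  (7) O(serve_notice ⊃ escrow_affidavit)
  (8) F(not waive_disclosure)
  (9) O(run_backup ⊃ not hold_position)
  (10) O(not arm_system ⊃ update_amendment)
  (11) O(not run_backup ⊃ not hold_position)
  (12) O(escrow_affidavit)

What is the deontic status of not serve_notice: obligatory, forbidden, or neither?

Obligatory

Premises 11 and 9 cover both cases: O(not run_backup ⊃ not hold_position) and O(run_backup ⊃ not hold_position). Since not run_backup ∨ run_backup is a tautology, O(not hold_position) follows.
With premise 6, O(not hold_position ⊃ sign_claim), the K-axiom yields O(sign_claim).
Applying K to premise 1 (O(sign_claim ⊃ not update_amendment)) and O(sign_claim) yields O(not update_amendment).
The contrapositive of premise 10 (O(not arm_system ⊃ update_amendment)) is O(not update_amendment ⊃ arm_system), and O(not update_amendment) is already established, so O(arm_system).
Premise 2 is O(not anonymize_claim ⊃ not arm_system); contrapositively O(arm_system ⊃ anonymize_claim). Since O(arm_system) holds, K gives O(anonymize_claim).
The contrapositive of premise 5 (O(serve_notice ⊃ not anonymize_claim)) is O(anonymize_claim ⊃ not serve_notice), and O(anonymize_claim) is already established, so O(not serve_notice).
Premises 3, 4, 7, 8, 12 do not contribute to this derivation.
Hence not serve_notice is obligatory.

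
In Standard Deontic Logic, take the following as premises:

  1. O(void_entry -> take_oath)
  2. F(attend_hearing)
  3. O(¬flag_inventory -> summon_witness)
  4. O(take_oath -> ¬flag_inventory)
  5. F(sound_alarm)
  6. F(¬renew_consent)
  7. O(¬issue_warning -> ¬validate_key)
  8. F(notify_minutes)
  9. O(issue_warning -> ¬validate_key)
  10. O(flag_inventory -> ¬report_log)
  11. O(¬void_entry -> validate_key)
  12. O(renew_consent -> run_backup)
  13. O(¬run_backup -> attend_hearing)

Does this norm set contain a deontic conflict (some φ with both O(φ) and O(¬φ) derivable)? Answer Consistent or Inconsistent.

Consistent

Premise 13 is O(¬run_backup -> attend_hearing), but O(¬run_backup) is not derivable from the premises, so it does not yield O(attend_hearing).
So O(attend_hearing) is not derivable, and the apparent clash with O(¬attend_hearing) does not arise.
A world satisfying every obligation exists (e.g. attend_hearing=false, flag_inventory=false, issue_warning=false, notify_minutes=false, renew_consent=true, report_log=false, run_backup=true, sound_alarm=false, summon_witness=true, take_oath=true, validate_key=false, void_entry=true); no atom is both obligatory and forbidden, so the set is consistent.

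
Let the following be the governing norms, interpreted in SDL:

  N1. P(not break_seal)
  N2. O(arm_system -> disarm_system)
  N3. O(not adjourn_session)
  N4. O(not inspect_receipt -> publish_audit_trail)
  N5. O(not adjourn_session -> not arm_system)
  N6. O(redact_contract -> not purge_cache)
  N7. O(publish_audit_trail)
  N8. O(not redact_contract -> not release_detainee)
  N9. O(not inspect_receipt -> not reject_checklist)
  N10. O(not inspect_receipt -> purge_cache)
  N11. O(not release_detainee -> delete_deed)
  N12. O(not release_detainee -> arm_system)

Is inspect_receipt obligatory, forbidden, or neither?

Obligatory

Premise 3 states O(not adjourn_session) outright.
Premise 5 is O(not adjourn_session -> not arm_system); since O(not adjourn_session), deontic closure gives O(not arm_system).
Premise 12, O(not release_detainee -> arm_system), contraposes to O(not arm_system -> release_detainee); with O(not arm_system) we get O(release_detainee).
Premise 8, O(not redact_contract -> not release_detainee), contraposes to O(release_detainee -> redact_contract); with O(release_detainee) we get O(redact_contract).
Premise 6 is O(redact_contract -> not purge_cache); since O(redact_contract), deontic closure gives O(not purge_cache).
Premise 10, O(not inspect_receipt -> purge_cache), contraposes to O(not purge_cache -> inspect_receipt); with O(not purge_cache) we get O(inspect_receipt).
Premises 1, 2, 4, 7, 9, 11 do not contribute to this derivation.
Hence inspect_receipt is obligatory.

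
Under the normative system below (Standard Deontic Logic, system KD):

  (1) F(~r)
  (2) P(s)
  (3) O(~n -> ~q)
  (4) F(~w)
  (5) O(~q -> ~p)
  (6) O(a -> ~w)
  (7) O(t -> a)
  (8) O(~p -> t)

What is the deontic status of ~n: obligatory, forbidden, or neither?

Forbidden

Premise 4 is F(~w), i.e. O(w).
Premise 6, O(a -> ~w), contraposes to O(w -> ~a); with O(w) we get O(~a).
Premise 7, O(t -> a), contraposes to O(~a -> ~t); with O(~a) we get O(~t).
Premise 8 is O(~p -> t); contrapositively O(~t -> p). Since O(~t) holds, K gives O(p).
The contrapositive of premise 5 (O(~q -> ~p)) is O(p -> q), and O(p) is already established, so O(q).
The contrapositive of premise 3 (O(~n -> ~q)) is O(q -> n), and O(q) is already established, so O(n).
Premises 1, 2 do not contribute to this derivation.
Thus O(n), which is F(~n): ~n is forbidden.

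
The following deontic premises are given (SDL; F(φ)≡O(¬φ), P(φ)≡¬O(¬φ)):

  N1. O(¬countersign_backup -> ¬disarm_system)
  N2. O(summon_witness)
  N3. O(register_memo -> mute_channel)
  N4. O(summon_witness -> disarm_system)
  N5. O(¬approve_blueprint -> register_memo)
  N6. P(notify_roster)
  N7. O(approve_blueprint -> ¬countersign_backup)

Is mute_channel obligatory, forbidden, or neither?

Premise 2 gives O(summon_witness).
Applying K to premise 4 (O(summon_witness -> disarm_system)) and O(summon_witness) yields O(disarm_system).
Premise 1, O(¬countersign_backup -> ¬disarm_system), contraposes to O(disarm_system -> countersign_backup); with O(disarm_system) we get O(countersign_backup).
Premise 7 is O(approve_blueprint -> ¬countersign_backup); contrapositively O(countersign_backup -> ¬approve_blueprint). Since O(countersign_backup) holds, K gives O(¬approve_blueprint).
From O(¬approve_blueprint) and premise 5, O(¬approve_blueprint -> register_memo), we obtain O(register_memo).
Applying K to premise 3 (O(register_memo -> mute_channel)) and O(register_memo) yields O(mute_channel).
Premise 6 does not contribute to this derivation.
Hence mute_channel is obligatory.

Obligatory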